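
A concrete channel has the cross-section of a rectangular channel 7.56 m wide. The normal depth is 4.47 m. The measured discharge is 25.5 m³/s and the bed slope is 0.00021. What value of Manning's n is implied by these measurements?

Flow area A = b·y = 7.56 × 4.47 = 33.79 m². Wetted perimeter P = b + 2y = 7.56 + 2×4.47 = 16.5 m.
Hydraulic radius R = A/P = 33.79/16.5 = 2.048 m.
Rearranging Manning's equation: n = (1/Q) A R^(2/3) S^(1/2) = (1/25.5) × 33.79 × 2.048^(2/3) × √0.00021 = 0.031.

n = 0.031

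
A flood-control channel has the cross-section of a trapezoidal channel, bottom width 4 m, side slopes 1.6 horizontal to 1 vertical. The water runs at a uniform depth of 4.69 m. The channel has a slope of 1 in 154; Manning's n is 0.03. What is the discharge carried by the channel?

With bottom width b = 4 m and side slope z = 1.6: A = (b + zy)y = (4 + 1.6×4.69)×4.69 = 53.95 m²; P = b + 2y√(1+z²) = 4 + 2×4.69×1.887 = 21.7 m.
Hydraulic radius R = A/P = 53.95/21.7 = 2.487 m.
Manning's equation: Q = (1/n) A R^(2/3) S^(1/2) = (1/0.03) × 53.95 × 2.487^(2/3) × 0.006494^(1/2) = 266 m³/s.

Q = 266 m³/s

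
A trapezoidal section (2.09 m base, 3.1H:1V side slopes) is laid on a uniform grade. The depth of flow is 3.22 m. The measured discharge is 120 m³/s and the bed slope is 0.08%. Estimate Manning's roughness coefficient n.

With bottom width b = 2.09 m and side slope z = 3.1: A = (b + zy)y = (2.09 + 3.1×3.22)×3.22 = 38.87 m²; P = b + 2y√(1+z²) = 2.09 + 2×3.22×3.257 = 23.07 m.
Hydraulic radius R = A/P = 38.87/23.07 = 1.685 m.
Rearranging Manning's equation: n = (1/Q) A R^(2/3) S^(1/2) = (1/120) × 38.87 × 1.685^(2/3) × √0.0008 = 0.013.

n = 0.013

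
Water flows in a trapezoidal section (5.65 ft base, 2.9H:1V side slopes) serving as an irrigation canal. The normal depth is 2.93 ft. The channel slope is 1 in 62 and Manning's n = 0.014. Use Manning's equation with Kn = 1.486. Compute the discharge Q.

Q = 813 ft³/s

With bottom width b = 5.65 ft and side slope z = 2.9: A = (b + zy)y = (5.65 + 2.9×2.93)×2.93 = 41.45 ft²; P = b + 2y√(1+z²) = 5.65 + 2×2.93×3.068 = 23.63 ft.
Hydraulic radius R = A/P = 41.45/23.63 = 1.754 ft.
Manning's equation: Q = (1.486/n) A R^(2/3) S^(1/2) = (1.486/0.014) × 41.45 × 1.754^(2/3) × 0.01613^(1/2) = 813 ft³/s.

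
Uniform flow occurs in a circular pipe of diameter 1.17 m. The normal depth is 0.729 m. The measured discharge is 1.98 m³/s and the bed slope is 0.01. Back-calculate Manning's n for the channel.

For a circular section of diameter D = 1.17 m at depth y = 0.729 m, the central angle is θ = 2 arccos(1 − 2y/D) = 3.639 rad. Then A = (D²/8)(θ − sin θ) = 0.7043 m² and P = Dθ/2 = 2.129 m.
Hydraulic radius R = A/P = 0.7043/2.129 = 0.3309 m.
Rearranging Manning's equation: n = (1/Q) A R^(2/3) S^(1/2) = (1/1.98) × 0.7043 × 0.3309^(2/3) × √0.01 = 0.017.

n = 0.017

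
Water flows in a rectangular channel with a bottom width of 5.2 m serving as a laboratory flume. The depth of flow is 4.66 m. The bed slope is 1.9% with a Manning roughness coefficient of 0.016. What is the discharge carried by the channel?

Q = 294 m³/s

Flow area A = b·y = 5.2 × 4.66 = 24.23 m². Wetted perimeter P = b + 2y = 5.2 + 2×4.66 = 14.52 m.
Hydraulic radius R = A/P = 24.23/14.52 = 1.669 m.
Manning's equation: Q = (1/n) A R^(2/3) S^(1/2) = (1/0.016) × 24.23 × 1.669^(2/3) × 0.019^(1/2) = 294 m³/s.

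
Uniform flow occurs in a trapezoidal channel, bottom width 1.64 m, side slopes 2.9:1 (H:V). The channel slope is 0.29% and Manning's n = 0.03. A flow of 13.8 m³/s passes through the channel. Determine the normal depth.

Manning's equation rearranged: A R^(2/3) = nQ / (1·√S) = 0.03 × 13.8 / (√0.0029) = 7.688.
At y = 1.26 m: A R^(2/3) = 5.318 — short.
At y = 1.74 m: A R^(2/3) = 11.2 — over.
At y = 1.48 m: A R^(2/3) = 7.685 — ≈ 7.688.

y_n = 1.48 m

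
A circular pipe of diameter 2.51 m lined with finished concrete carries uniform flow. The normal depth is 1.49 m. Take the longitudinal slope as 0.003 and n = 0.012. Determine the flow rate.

For a circular section of diameter D = 2.51 m at depth y = 1.49 m, the central angle is θ = 2 arccos(1 − 2y/D) = 3.518 rad. Then A = (D²/8)(θ − sin θ) = 3.06 m² and P = Dθ/2 = 4.415 m.
Hydraulic radius R = A/P = 3.06/4.415 = 0.6931 m.
Manning's equation: Q = (1/n) A R^(2/3) S^(1/2) = (1/0.012) × 3.06 × 0.6931^(2/3) × 0.003^(1/2) = 10.9 m³/s.

Q = 10.9 m³/s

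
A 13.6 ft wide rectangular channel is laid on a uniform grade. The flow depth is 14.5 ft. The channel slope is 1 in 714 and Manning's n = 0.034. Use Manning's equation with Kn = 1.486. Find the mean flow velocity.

Flow area A = b·y = 13.6 × 14.5 = 197.2 ft². Wetted perimeter P = b + 2y = 13.6 + 2×14.5 = 42.6 ft.
Hydraulic radius R = A/P = 197.2/42.6 = 4.629 ft.
From Manning's equation, V = (1.486/n) R^(2/3) S^(1/2) = (1.486/0.034) × 4.629^(2/3) × 0.001401^(1/2) = 4.54 ft/s.

V = 4.54 ft/s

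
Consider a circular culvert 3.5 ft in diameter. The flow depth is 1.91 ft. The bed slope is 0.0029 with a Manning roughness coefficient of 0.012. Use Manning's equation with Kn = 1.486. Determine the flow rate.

For a circular section of diameter D = 3.5 ft at depth y = 1.91 ft, the central angle is θ = 2 arccos(1 − 2y/D) = 3.325 rad. Then A = (D²/8)(θ − sin θ) = 5.37 ft² and P = Dθ/2 = 5.818 ft.
Hydraulic radius R = A/P = 5.37/5.818 = 0.9229 ft.
Manning's equation: Q = (1.486/n) A R^(2/3) S^(1/2) = (1.486/0.012) × 5.37 × 0.9229^(2/3) × 0.0029^(1/2) = 33.9 ft³/s.

Q = 33.9 ft³/s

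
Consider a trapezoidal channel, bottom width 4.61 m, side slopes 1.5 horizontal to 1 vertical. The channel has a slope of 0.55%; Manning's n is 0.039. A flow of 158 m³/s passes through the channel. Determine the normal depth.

y_n = 4.27 m

Manning's equation rearranged: A R^(2/3) = nQ / (1·√S) = 0.039 × 158 / (√0.0055) = 83.09.
Try y = 5.24 m: A R^(2/3) = 129.2 — over.
Try y = 4.27 m: A R^(2/3) = 83.16 — ≈ 83.09.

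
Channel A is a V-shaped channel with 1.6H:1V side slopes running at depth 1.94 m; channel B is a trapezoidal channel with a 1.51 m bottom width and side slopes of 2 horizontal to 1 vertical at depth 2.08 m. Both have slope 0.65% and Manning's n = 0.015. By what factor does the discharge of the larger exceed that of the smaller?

Channel A: For a triangular section with side slope z = 1.6: A = zy² = 1.6×1.94² = 6.022 m²; P = 2y√(1+z²) = 2×1.94×1.887 = 7.321 m. Hydraulic radius R = A/P = 6.022/7.321 = 0.8226 m. Q_A = (1/0.015)·6.022·0.8226^(2/3)·√0.0065 = 28.41 m³/s.
Channel B: With bottom width b = 1.51 m and side slope z = 2: A = (b + zy)y = (1.51 + 2×2.08)×2.08 = 11.79 m²; P = b + 2y√(1+z²) = 1.51 + 2×2.08×2.236 = 10.81 m. Hydraulic radius R = A/P = 11.79/10.81 = 1.091 m. Q_B = (1/0.015)·11.79·1.091^(2/3)·√0.0065 = 67.17 m³/s.
The larger discharge is 67.17 m³/s and the smaller is 28.41 m³/s; the ratio is 2.36.

2.36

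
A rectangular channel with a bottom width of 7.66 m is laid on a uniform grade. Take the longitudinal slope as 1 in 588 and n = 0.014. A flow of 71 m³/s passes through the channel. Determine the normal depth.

Manning's equation rearranged: A R^(2/3) = nQ / (1·√S) = 0.014 × 71 / (√0.001701) = 24.1.
Try y = 2.15 m: A R^(2/3) = 20.38 — low.
Try y = 2.71 m: A R^(2/3) = 28.24 — high.
Try y = 2.42 m: A R^(2/3) = 24.11 — ≈ 24.1.

y_n = 2.42 m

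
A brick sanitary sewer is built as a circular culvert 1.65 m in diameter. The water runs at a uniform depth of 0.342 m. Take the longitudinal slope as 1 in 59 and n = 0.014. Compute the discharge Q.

Q = 1.04 m³/s

For a circular section of diameter D = 1.65 m at depth y = 0.342 m, the central angle is θ = 2 arccos(1 − 2y/D) = 1.891 rad. Then A = (D²/8)(θ − sin θ) = 0.3204 m² and P = Dθ/2 = 1.56 m.
Hydraulic radius R = A/P = 0.3204/1.56 = 0.2054 m.
Manning's equation: Q = (1/n) A R^(2/3) S^(1/2) = (1/0.014) × 0.3204 × 0.2054^(2/3) × 0.01695^(1/2) = 1.04 m³/s.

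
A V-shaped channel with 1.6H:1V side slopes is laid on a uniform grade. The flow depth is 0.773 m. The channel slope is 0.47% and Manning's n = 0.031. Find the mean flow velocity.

V = 1.05 m/s

For a triangular section with side slope z = 1.6: A = zy² = 1.6×0.773² = 0.956 m²; P = 2y√(1+z²) = 2×0.773×1.887 = 2.917 m.
Hydraulic radius R = A/P = 0.956/2.917 = 0.3278 m.
From Manning's equation, V = (1/n) R^(2/3) S^(1/2) = (1/0.031) × 0.3278^(2/3) × 0.0047^(1/2) = 1.05 m/s.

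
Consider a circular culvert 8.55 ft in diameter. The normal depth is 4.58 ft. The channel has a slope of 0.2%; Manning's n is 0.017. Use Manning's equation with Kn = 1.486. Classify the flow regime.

subcritical

For a circular section of diameter D = 8.55 ft at depth y = 4.58 ft, the central angle is θ = 2 arccos(1 − 2y/D) = 3.284 rad. Then A = (D²/8)(θ − sin θ) = 31.31 ft² and P = Dθ/2 = 14.04 ft.
Hydraulic radius R = A/P = 31.31/14.04 = 2.23 ft.
V = (1.486/n) R^(2/3) √S = (1.486/0.017) × 2.23^(2/3) × √0.002 = 6.673 ft/s. Hydraulic depth D_h = A/T = 31.31/8.528 = 3.672 ft.
Froude number Fr = V/√(g·D_h) = 6.673/√(32.2×3.672) = 0.614, which is less than 1, so the flow is subcritical.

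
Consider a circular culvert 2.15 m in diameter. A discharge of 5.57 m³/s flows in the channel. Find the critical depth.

At critical depth, Q² T / (g A³) = 1, i.e. A³/T = Q²/g = 5.57²/9.81 = 3.163.
At y = 1.42 m: A³/T = 8.086 — too large.
At y = 1.11 m: A³/T = 3.144 — ≈ 3.163.

y_c = 1.11 m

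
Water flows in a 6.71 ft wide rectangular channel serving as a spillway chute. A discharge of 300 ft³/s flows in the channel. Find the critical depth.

For a rectangular channel, critical depth y_c = (q²/g)^(1/3) where q = Q/b = 300/6.71 = 44.71 ft²/s.
So y_c = (44.71²/32.2)^(1/3) = 3.96 ft.

y_c = 3.96 ft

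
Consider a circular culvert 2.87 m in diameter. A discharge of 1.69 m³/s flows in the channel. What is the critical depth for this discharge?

y_c = 0.552 m

At critical depth, Q² T / (g A³) = 1, i.e. A³/T = Q²/g = 1.69²/9.81 = 0.2911.
Try y = 0.623 m: A³/T = 0.469 — high.
Try y = 0.422 m: A³/T = 0.1016 — low.
Try y = 0.552 m: A³/T = 0.292 — ≈ 0.2911.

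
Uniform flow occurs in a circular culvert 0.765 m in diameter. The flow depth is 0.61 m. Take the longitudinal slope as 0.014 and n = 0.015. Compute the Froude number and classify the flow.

supercritical

For a circular section of diameter D = 0.765 m at depth y = 0.61 m, the central angle is θ = 2 arccos(1 − 2y/D) = 4.416 rad. Then A = (D²/8)(θ − sin θ) = 0.393 m² and P = Dθ/2 = 1.689 m.
Hydraulic radius R = A/P = 0.393/1.689 = 0.2327 m.
V = (1/n) R^(2/3) √S = (1/0.015) × 0.2327^(2/3) × √0.014 = 2.984 m/s. Hydraulic depth D_h = A/T = 0.393/0.615 = 0.639 m.
Froude number Fr = V/√(g·D_h) = 2.984/√(9.81×0.639) = 1.19, which is greater than 1, so the flow is supercritical.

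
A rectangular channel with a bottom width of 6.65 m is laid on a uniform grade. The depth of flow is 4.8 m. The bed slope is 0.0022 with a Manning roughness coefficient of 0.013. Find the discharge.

Q = 181 m³/s

Flow area A = b·y = 6.65 × 4.8 = 31.92 m². Wetted perimeter P = b + 2y = 6.65 + 2×4.8 = 16.25 m.
Hydraulic radius R = A/P = 31.92/16.25 = 1.964 m.
Manning's equation: Q = (1/n) A R^(2/3) S^(1/2) = (1/0.013) × 31.92 × 1.964^(2/3) × 0.0022^(1/2) = 181 m³/s.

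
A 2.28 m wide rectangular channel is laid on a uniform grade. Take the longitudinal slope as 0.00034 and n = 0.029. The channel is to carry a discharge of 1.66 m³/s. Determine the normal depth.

Manning's equation rearranged: A R^(2/3) = nQ / (1·√S) = 0.029 × 1.66 / (√0.00034) = 2.611.
Trying y = 1.1 m: A R^(2/3) = 1.704 — too small.
Trying y = 1.52 m: A R^(2/3) = 2.604 — close enough.

y_n = 1.52 m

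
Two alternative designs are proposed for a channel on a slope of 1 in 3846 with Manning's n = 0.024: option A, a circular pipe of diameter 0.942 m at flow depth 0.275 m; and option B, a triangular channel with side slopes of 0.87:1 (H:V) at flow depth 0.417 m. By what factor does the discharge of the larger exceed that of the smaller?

Channel A: For a circular section of diameter D = 0.942 m at depth y = 0.275 m, the central angle is θ = 2 arccos(1 − 2y/D) = 2.283 rad. Then A = (D²/8)(θ − sin θ) = 0.1693 m² and P = Dθ/2 = 1.075 m. Hydraulic radius R = A/P = 0.1693/1.075 = 0.1574 m. Q_A = (1/0.024)·0.1693·0.1574^(2/3)·√0.00026 = 0.03317 m³/s.
Channel B: For a triangular section with side slope z = 0.87: A = zy² = 0.87×0.417² = 0.1513 m²; P = 2y√(1+z²) = 2×0.417×1.325 = 1.105 m. Hydraulic radius R = A/P = 0.1513/1.105 = 0.1369 m. Q_B = (1/0.024)·0.1513·0.1369^(2/3)·√0.00026 = 0.02699 m³/s.
The larger discharge is 0.03317 m³/s and the smaller is 0.02699 m³/s; the ratio is 1.23.

1.23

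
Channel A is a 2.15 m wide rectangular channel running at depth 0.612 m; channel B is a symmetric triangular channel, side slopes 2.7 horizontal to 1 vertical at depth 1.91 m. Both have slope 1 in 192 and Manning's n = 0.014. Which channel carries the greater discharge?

Channel A: Flow area A = b·y = 2.15 × 0.612 = 1.316 m². Wetted perimeter P = b + 2y = 2.15 + 2×0.612 = 3.374 m. Hydraulic radius R = A/P = 1.316/3.374 = 0.39 m. Q_A = (1/0.014)·1.316·0.39^(2/3)·√0.005208 = 3.621 m³/s.
Channel B: For a triangular section with side slope z = 2.7: A = zy² = 2.7×1.91² = 9.85 m²; P = 2y√(1+z²) = 2×1.91×2.879 = 11 m. Hydraulic radius R = A/P = 9.85/11 = 0.8956 m. Q_B = (1/0.014)·9.85·0.8956^(2/3)·√0.005208 = 47.17 m³/s.
Q_A = 3.621 m³/s vs Q_B = 47.17 m³/s, so channel B carries more.

channel B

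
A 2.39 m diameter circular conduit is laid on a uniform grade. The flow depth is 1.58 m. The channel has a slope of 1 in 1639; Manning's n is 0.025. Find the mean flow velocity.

V = 0.774 m/s

For a circular section of diameter D = 2.39 m at depth y = 1.58 m, the central angle is θ = 2 arccos(1 − 2y/D) = 3.798 rad. Then A = (D²/8)(θ − sin θ) = 3.147 m² and P = Dθ/2 = 4.538 m.
Hydraulic radius R = A/P = 3.147/4.538 = 0.6935 m.
From Manning's equation, V = (1/n) R^(2/3) S^(1/2) = (1/0.025) × 0.6935^(2/3) × 0.0006101^(1/2) = 0.774 m/s.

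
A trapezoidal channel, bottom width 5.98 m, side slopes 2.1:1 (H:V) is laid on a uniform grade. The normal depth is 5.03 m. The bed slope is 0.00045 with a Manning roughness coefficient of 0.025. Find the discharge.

Q = 141 m³/s

With bottom width b = 5.98 m and side slope z = 2.1: A = (b + zy)y = (5.98 + 2.1×5.03)×5.03 = 83.21 m²; P = b + 2y√(1+z²) = 5.98 + 2×5.03×2.326 = 29.38 m.
Hydraulic radius R = A/P = 83.21/29.38 = 2.832 m.
Manning's equation: Q = (1/n) A R^(2/3) S^(1/2) = (1/0.025) × 83.21 × 2.832^(2/3) × 0.00045^(1/2) = 141 m³/s.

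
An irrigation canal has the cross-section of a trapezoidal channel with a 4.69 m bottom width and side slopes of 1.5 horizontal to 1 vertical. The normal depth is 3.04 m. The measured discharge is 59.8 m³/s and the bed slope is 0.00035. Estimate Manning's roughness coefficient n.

n = 0.013

With bottom width b = 4.69 m and side slope z = 1.5: A = (b + zy)y = (4.69 + 1.5×3.04)×3.04 = 28.12 m²; P = b + 2y√(1+z²) = 4.69 + 2×3.04×1.803 = 15.65 m.
Hydraulic radius R = A/P = 28.12/15.65 = 1.797 m.
Rearranging Manning's equation: n = (1/Q) A R^(2/3) S^(1/2) = (1/59.8) × 28.12 × 1.797^(2/3) × √0.00035 = 0.013.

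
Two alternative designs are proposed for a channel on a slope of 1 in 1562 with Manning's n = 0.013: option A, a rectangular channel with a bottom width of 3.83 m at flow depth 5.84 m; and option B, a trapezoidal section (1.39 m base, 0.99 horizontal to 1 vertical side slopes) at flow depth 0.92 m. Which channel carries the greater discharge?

Channel A: Flow area A = b·y = 3.83 × 5.84 = 22.37 m². Wetted perimeter P = b + 2y = 3.83 + 2×5.84 = 15.51 m. Hydraulic radius R = A/P = 22.37/15.51 = 1.442 m. Q_A = (1/0.013)·22.37·1.442^(2/3)·√0.0006402 = 55.57 m³/s.
Channel B: With bottom width b = 1.39 m and side slope z = 0.99: A = (b + zy)y = (1.39 + 0.99×0.92)×0.92 = 2.117 m²; P = b + 2y√(1+z²) = 1.39 + 2×0.92×1.407 = 3.979 m. Hydraulic radius R = A/P = 2.117/3.979 = 0.532 m. Q_B = (1/0.013)·2.117·0.532^(2/3)·√0.0006402 = 2.705 m³/s.
Q_A = 55.57 m³/s vs Q_B = 2.705 m³/s, so channel A carries more.

channel A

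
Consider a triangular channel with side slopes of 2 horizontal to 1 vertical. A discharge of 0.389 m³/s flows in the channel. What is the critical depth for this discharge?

At critical depth, Q² T / (g A³) = 1, i.e. A³/T = Q²/g = 0.389²/9.81 = 0.01543.
At y = 0.318 m: A³/T = 0.006504 — short.
At y = 0.417 m: A³/T = 0.02522 — over.
At y = 0.378 m: A³/T = 0.01543 — ≈ 0.01543.

y_c = 0.378 m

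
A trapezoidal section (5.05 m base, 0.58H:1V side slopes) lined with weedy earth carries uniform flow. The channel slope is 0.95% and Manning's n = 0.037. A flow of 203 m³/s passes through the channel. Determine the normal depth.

Manning's equation rearranged: A R^(2/3) = nQ / (1·√S) = 0.037 × 203 / (√0.0095) = 77.06.
Trying y = 6.58 m: A R^(2/3) = 118.1 — high.
Trying y = 4.51 m: A R^(2/3) = 59.08 — low.
Trying y = 5.23 m: A R^(2/3) = 77.17 — close enough.

y_n = 5.23 m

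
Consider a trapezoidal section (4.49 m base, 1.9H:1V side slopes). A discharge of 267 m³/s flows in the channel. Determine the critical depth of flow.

At critical depth, Q² T / (g A³) = 1, i.e. A³/T = Q²/g = 267²/9.81 = 7267.
Trying y = 3.23 m: A³/T = 2412 — low.
Trying y = 4.23 m: A³/T = 7235 — close enough.

y_c = 4.23 m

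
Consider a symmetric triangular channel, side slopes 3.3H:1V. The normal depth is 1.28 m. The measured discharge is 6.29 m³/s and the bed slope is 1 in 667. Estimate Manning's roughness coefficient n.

For a triangular section with side slope z = 3.3: A = zy² = 3.3×1.28² = 5.407 m²; P = 2y√(1+z²) = 2×1.28×3.448 = 8.827 m.
Hydraulic radius R = A/P = 5.407/8.827 = 0.6125 m.
Rearranging Manning's equation: n = (1/Q) A R^(2/3) S^(1/2) = (1/6.29) × 5.407 × 0.6125^(2/3) × √0.001499 = 0.024.

n = 0.024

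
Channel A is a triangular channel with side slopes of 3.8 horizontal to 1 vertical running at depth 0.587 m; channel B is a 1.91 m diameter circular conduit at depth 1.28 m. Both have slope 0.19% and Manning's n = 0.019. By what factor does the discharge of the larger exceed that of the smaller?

2.44

Channel A: For a triangular section with side slope z = 3.8: A = zy² = 3.8×0.587² = 1.309 m²; P = 2y√(1+z²) = 2×0.587×3.929 = 4.613 m. Hydraulic radius R = A/P = 1.309/4.613 = 0.2838 m. Q_A = (1/0.019)·1.309·0.2838^(2/3)·√0.0019 = 1.297 m³/s.
Channel B: For a circular section of diameter D = 1.91 m at depth y = 1.28 m, the central angle is θ = 2 arccos(1 − 2y/D) = 3.836 rad. Then A = (D²/8)(θ − sin θ) = 2.041 m² and P = Dθ/2 = 3.663 m. Hydraulic radius R = A/P = 2.041/3.663 = 0.5572 m. Q_B = (1/0.019)·2.041·0.5572^(2/3)·√0.0019 = 3.171 m³/s.
The larger discharge is 3.171 m³/s and the smaller is 1.297 m³/s; the ratio is 2.44.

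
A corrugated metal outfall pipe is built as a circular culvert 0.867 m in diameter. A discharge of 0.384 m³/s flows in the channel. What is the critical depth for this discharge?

y_c = 0.363 m

At critical depth, Q² T / (g A³) = 1, i.e. A³/T = Q²/g = 0.384²/9.81 = 0.01503.
Trying y = 0.248 m: A³/T = 0.003458 — too small.
Trying y = 0.464 m: A³/T = 0.03846 — too large.
Trying y = 0.363 m: A³/T = 0.01504 — ≈ 0.01503.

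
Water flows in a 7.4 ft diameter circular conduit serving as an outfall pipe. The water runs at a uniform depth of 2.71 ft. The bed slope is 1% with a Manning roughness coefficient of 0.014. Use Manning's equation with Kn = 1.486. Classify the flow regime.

For a circular section of diameter D = 7.4 ft at depth y = 2.71 ft, the central angle is θ = 2 arccos(1 − 2y/D) = 2.6 rad. Then A = (D²/8)(θ − sin θ) = 14.27 ft² and P = Dθ/2 = 9.619 ft.
Hydraulic radius R = A/P = 14.27/9.619 = 1.483 ft.
V = (1.486/n) R^(2/3) √S = (1.486/0.014) × 1.483^(2/3) × √0.01 = 13.8 ft/s. Hydraulic depth D_h = A/T = 14.27/7.13 = 2.001 ft.
Froude number Fr = V/√(g·D_h) = 13.8/√(32.2×2.001) = 1.72, which is greater than 1, so the flow is supercritical.

supercritical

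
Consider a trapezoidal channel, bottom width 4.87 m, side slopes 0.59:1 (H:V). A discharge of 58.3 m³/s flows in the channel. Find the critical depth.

At critical depth, Q² T / (g A³) = 1, i.e. A³/T = Q²/g = 58.3²/9.81 = 346.5.
Try y = 2.42 m: A³/T = 458.2 — over.
Try y = 1.66 m: A³/T = 134.1 — short.
Try y = 2.22 m: A³/T = 344.8 — close enough.

y_c = 2.22 m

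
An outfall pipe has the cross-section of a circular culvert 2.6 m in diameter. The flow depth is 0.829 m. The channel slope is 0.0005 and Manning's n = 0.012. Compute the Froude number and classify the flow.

For a circular section of diameter D = 2.6 m at depth y = 0.829 m, the central angle is θ = 2 arccos(1 − 2y/D) = 2.4 rad. Then A = (D²/8)(θ − sin θ) = 1.457 m² and P = Dθ/2 = 3.12 m.
Hydraulic radius R = A/P = 1.457/3.12 = 0.4671 m.
V = (1/n) R^(2/3) √S = (1/0.012) × 0.4671^(2/3) × √0.0005 = 1.122 m/s. Hydraulic depth D_h = A/T = 1.457/2.423 = 0.6014 m.
Froude number Fr = V/√(g·D_h) = 1.122/√(9.81×0.6014) = 0.462, which is less than 1, so the flow is subcritical.

subcritical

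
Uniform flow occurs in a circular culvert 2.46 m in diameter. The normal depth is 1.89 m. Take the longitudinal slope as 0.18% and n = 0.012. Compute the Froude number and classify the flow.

For a circular section of diameter D = 2.46 m at depth y = 1.89 m, the central angle is θ = 2 arccos(1 − 2y/D) = 4.274 rad. Then A = (D²/8)(θ − sin θ) = 3.918 m² and P = Dθ/2 = 5.257 m.
Hydraulic radius R = A/P = 3.918/5.257 = 0.7453 m.
V = (1/n) R^(2/3) √S = (1/0.012) × 0.7453^(2/3) × √0.0018 = 2.906 m/s. Hydraulic depth D_h = A/T = 3.918/2.076 = 1.888 m.
Froude number Fr = V/√(g·D_h) = 2.906/√(9.81×1.888) = 0.675, which is less than 1, so the flow is subcritical.

subcritical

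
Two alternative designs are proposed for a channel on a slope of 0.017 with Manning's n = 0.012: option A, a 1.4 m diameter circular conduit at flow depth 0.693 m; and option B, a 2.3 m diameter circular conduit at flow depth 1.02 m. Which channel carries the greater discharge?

Channel A: For a circular section of diameter D = 1.4 m at depth y = 0.693 m, the central angle is θ = 2 arccos(1 − 2y/D) = 3.122 rad. Then A = (D²/8)(θ − sin θ) = 0.7599 m² and P = Dθ/2 = 2.185 m. Hydraulic radius R = A/P = 0.7599/2.185 = 0.3478 m. Q_A = (1/0.012)·0.7599·0.3478^(2/3)·√0.017 = 4.083 m³/s.
Channel B: For a circular section of diameter D = 2.3 m at depth y = 1.02 m, the central angle is θ = 2 arccos(1 − 2y/D) = 2.915 rad. Then A = (D²/8)(θ − sin θ) = 1.779 m² and P = Dθ/2 = 3.352 m. Hydraulic radius R = A/P = 1.779/3.352 = 0.5307 m. Q_B = (1/0.012)·1.779·0.5307^(2/3)·√0.017 = 12.67 m³/s.
Q_A = 4.083 m³/s vs Q_B = 12.67 m³/s, so channel B carries more.

channel B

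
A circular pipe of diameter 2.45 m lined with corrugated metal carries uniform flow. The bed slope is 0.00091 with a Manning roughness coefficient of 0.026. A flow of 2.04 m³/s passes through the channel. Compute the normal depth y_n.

Manning's equation rearranged: A R^(2/3) = nQ / (1·√S) = 0.026 × 2.04 / (√0.00091) = 1.758.
Trying y = 1.54 m: A R^(2/3) = 2.45 — high.
Trying y = 1.25 m: A R^(2/3) = 1.759 — close enough.

y_n = 1.25 m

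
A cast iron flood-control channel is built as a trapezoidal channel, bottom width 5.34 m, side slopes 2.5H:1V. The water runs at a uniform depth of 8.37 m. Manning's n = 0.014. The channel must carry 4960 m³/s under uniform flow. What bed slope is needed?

S = 0.014

With bottom width b = 5.34 m and side slope z = 2.5: A = (b + zy)y = (5.34 + 2.5×8.37)×8.37 = 219.8 m²; P = b + 2y√(1+z²) = 5.34 + 2×8.37×2.693 = 50.41 m.
Hydraulic radius R = A/P = 219.8/50.41 = 4.361 m.
From Manning's equation, S = [nQ / (1 A R^(2/3))]² = [0.014 × 4960 / (1 × 219.8 × 4.361^(2/3))]² = 0.014.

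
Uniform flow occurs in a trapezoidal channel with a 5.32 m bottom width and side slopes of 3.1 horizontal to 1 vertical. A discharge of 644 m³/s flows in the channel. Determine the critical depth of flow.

y_c = 5.36 m

At critical depth, Q² T / (g A³) = 1, i.e. A³/T = Q²/g = 644²/9.81 = 42280.
At y = 4.39 m: A³/T = 17640 — low.
At y = 6.67 m: A³/T = 111700 — high.
At y = 5.36 m: A³/T = 42160 — close enough.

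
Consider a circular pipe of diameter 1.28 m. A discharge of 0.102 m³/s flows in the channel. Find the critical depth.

At critical depth, Q² T / (g A³) = 1, i.e. A³/T = Q²/g = 0.102²/9.81 = 0.001061.
Try y = 0.148 m: A³/T = 0.0006946 — short.
Try y = 0.187 m: A³/T = 0.001748 — over.
Try y = 0.165 m: A³/T = 0.001067 — ≈ 0.001061.

y_c = 0.165 m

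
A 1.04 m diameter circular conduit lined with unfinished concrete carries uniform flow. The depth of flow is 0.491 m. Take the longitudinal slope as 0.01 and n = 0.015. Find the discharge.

For a circular section of diameter D = 1.04 m at depth y = 0.491 m, the central angle is θ = 2 arccos(1 − 2y/D) = 3.03 rad. Then A = (D²/8)(θ − sin θ) = 0.3946 m² and P = Dθ/2 = 1.576 m.
Hydraulic radius R = A/P = 0.3946/1.576 = 0.2504 m.
Manning's equation: Q = (1/n) A R^(2/3) S^(1/2) = (1/0.015) × 0.3946 × 0.2504^(2/3) × 0.01^(1/2) = 1.05 m³/s.

Q = 1.05 m³/s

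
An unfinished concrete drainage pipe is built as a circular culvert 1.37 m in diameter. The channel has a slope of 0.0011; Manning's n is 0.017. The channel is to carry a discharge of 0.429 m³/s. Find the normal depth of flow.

Manning's equation rearranged: A R^(2/3) = nQ / (1·√S) = 0.017 × 0.429 / (√0.0011) = 0.2199.
Trying y = 0.429 m: A R^(2/3) = 0.1535 — low.
Trying y = 0.63 m: A R^(2/3) = 0.3123 — high.
Trying y = 0.519 m: A R^(2/3) = 0.22 — close enough.

y_n = 0.519 m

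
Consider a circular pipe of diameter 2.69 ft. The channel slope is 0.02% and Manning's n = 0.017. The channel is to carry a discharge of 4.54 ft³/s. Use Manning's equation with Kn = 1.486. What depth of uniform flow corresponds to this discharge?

y_n = 1.89 ft

Manning's equation rearranged: A R^(2/3) = nQ / (1.486·√S) = 0.017 × 4.54 / (1.486 × √0.0002) = 3.673.
Trying y = 2.08 ft: A R^(2/3) = 4.117 — too large.
Trying y = 1.35 ft: A R^(2/3) = 2.195 — too small.
Trying y = 1.89 ft: A R^(2/3) = 3.67 — close enough.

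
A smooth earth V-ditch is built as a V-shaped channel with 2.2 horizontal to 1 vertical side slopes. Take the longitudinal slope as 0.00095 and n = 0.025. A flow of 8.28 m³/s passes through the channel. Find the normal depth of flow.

y_n = 1.85 m

Manning's equation rearranged: A R^(2/3) = nQ / (1·√S) = 0.025 × 8.28 / (√0.00095) = 6.716.
At y = 2.24 m: A R^(2/3) = 11.18 — high.
At y = 1.56 m: A R^(2/3) = 4.261 — low.
At y = 1.85 m: A R^(2/3) = 6.714 — ≈ 6.716.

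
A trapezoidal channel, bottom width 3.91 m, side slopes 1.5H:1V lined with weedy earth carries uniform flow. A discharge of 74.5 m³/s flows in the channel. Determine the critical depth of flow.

y_c = 2.45 m

At critical depth, Q² T / (g A³) = 1, i.e. A³/T = Q²/g = 74.5²/9.81 = 565.8.
At y = 2.96 m: A³/T = 1180 — over.
At y = 2.15 m: A³/T = 348.4 — short.
At y = 2.45 m: A³/T = 569.9 — close enough.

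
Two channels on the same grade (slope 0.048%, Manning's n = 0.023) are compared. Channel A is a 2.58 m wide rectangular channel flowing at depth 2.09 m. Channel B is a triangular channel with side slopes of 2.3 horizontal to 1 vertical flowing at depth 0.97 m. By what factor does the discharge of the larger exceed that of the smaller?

3.68

Channel A: Flow area A = b·y = 2.58 × 2.09 = 5.392 m². Wetted perimeter P = b + 2y = 2.58 + 2×2.09 = 6.76 m. Hydraulic radius R = A/P = 5.392/6.76 = 0.7977 m. Q_A = (1/0.023)·5.392·0.7977^(2/3)·√0.00048 = 4.418 m³/s.
Channel B: For a triangular section with side slope z = 2.3: A = zy² = 2.3×0.97² = 2.164 m²; P = 2y√(1+z²) = 2×0.97×2.508 = 4.865 m. Hydraulic radius R = A/P = 2.164/4.865 = 0.4448 m. Q_B = (1/0.023)·2.164·0.4448^(2/3)·√0.00048 = 1.201 m³/s.
The larger discharge is 4.418 m³/s and the smaller is 1.201 m³/s; the ratio is 3.68.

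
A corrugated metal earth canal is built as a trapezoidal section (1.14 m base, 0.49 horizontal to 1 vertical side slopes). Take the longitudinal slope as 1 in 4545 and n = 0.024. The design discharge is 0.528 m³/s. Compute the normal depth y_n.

y_n = 0.91 m

Manning's equation rearranged: A R^(2/3) = nQ / (1·√S) = 0.024 × 0.528 / (√0.00022) = 0.8543.
Try y = 0.706 m: A R^(2/3) = 0.5569 — low.
Try y = 1.07 m: A R^(2/3) = 1.13 — high.
Try y = 0.91 m: A R^(2/3) = 0.8546 — close enough.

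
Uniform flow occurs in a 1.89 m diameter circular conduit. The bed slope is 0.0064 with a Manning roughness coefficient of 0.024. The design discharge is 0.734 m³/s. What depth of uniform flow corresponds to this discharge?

Manning's equation rearranged: A R^(2/3) = nQ / (1·√S) = 0.024 × 0.734 / (√0.0064) = 0.2202.
Try y = 0.537 m: A R^(2/3) = 0.2999 — too large.
Try y = 0.315 m: A R^(2/3) = 0.1028 — too small.
Try y = 0.459 m: A R^(2/3) = 0.2201 — ≈ 0.2202.

y_n = 0.459 m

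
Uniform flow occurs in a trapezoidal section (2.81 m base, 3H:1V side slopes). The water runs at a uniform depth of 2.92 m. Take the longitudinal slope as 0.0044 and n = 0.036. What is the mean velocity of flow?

V = 2.51 m/s

With bottom width b = 2.81 m and side slope z = 3: A = (b + zy)y = (2.81 + 3×2.92)×2.92 = 33.78 m²; P = b + 2y√(1+z²) = 2.81 + 2×2.92×3.162 = 21.28 m.
Hydraulic radius R = A/P = 33.78/21.28 = 1.588 m.
From Manning's equation, V = (1/n) R^(2/3) S^(1/2) = (1/0.036) × 1.588^(2/3) × 0.0044^(1/2) = 2.51 m/s.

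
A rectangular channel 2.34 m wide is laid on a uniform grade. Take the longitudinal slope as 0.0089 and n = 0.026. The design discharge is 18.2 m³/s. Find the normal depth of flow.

y_n = 2.49 m

Manning's equation rearranged: A R^(2/3) = nQ / (1·√S) = 0.026 × 18.2 / (√0.0089) = 5.016.
At y = 1.94 m: A R^(2/3) = 3.68 — short.
At y = 3.14 m: A R^(2/3) = 6.605 — over.
At y = 2.49 m: A R^(2/3) = 5.004 — ≈ 5.016.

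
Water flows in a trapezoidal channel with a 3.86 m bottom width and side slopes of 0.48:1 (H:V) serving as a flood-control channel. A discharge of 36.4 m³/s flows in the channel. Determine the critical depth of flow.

At critical depth, Q² T / (g A³) = 1, i.e. A³/T = Q²/g = 36.4²/9.81 = 135.1.
Trying y = 2.43 m: A³/T = 294.2 — high.
Trying y = 1.35 m: A³/T = 43.72 — low.
Trying y = 1.92 m: A³/T = 135.7 — ≈ 135.1.

y_c = 1.92 m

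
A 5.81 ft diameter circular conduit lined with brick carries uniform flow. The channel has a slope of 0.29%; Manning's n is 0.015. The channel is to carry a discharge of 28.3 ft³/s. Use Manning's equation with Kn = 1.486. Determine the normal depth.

y_n = 1.55 ft

Manning's equation rearranged: A R^(2/3) = nQ / (1.486·√S) = 0.015 × 28.3 / (1.486 × √0.0029) = 5.305.
At y = 1.1 ft: A R^(2/3) = 2.664 — short.
At y = 1.98 ft: A R^(2/3) = 8.501 — over.
At y = 1.55 ft: A R^(2/3) = 5.296 — close enough.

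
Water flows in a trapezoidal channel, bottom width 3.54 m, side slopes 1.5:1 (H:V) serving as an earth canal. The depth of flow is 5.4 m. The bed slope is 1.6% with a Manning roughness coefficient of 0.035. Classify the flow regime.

supercritical

With bottom width b = 3.54 m and side slope z = 1.5: A = (b + zy)y = (3.54 + 1.5×5.4)×5.4 = 62.86 m²; P = b + 2y√(1+z²) = 3.54 + 2×5.4×1.803 = 23.01 m.
Hydraulic radius R = A/P = 62.86/23.01 = 2.732 m.
V = (1/n) R^(2/3) √S = (1/0.035) × 2.732^(2/3) × √0.016 = 7.062 m/s. Hydraulic depth D_h = A/T = 62.86/19.74 = 3.184 m.
Froude number Fr = V/√(g·D_h) = 7.062/√(9.81×3.184) = 1.26, which is greater than 1, so the flow is supercritical.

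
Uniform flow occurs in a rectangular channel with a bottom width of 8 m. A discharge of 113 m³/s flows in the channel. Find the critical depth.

For a rectangular channel, critical depth y_c = (q²/g)^(1/3) where q = Q/b = 113/8 = 14.12 m²/s.
So y_c = (14.12²/9.81)^(1/3) = 2.73 m.

y_c = 2.73 m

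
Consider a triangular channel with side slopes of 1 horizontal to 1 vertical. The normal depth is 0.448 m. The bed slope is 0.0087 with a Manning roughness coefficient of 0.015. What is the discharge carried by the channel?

For a triangular section with side slope z = 1: A = zy² = 1×0.448² = 0.2007 m²; P = 2y√(1+z²) = 2×0.448×1.414 = 1.267 m.
Hydraulic radius R = A/P = 0.2007/1.267 = 0.1584 m.
Manning's equation: Q = (1/n) A R^(2/3) S^(1/2) = (1/0.015) × 0.2007 × 0.1584^(2/3) × 0.0087^(1/2) = 0.365 m³/s.

Q = 0.365 m³/s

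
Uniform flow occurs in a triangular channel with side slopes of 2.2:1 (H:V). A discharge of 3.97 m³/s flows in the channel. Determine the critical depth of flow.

At critical depth, Q² T / (g A³) = 1, i.e. A³/T = Q²/g = 3.97²/9.81 = 1.607.
Trying y = 0.694 m: A³/T = 0.3896 — too small.
Trying y = 0.921 m: A³/T = 1.604 — matches.

y_c = 0.921 m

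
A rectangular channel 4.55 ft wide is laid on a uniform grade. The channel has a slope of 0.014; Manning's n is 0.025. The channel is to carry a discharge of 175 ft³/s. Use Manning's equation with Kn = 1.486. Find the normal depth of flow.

y_n = 4.22 ft

Manning's equation rearranged: A R^(2/3) = nQ / (1.486·√S) = 0.025 × 175 / (1.486 × √0.014) = 24.88.
At y = 5.26 ft: A R^(2/3) = 32.58 — too large.
At y = 3.29 ft: A R^(2/3) = 18.24 — too small.
At y = 4.22 ft: A R^(2/3) = 24.92 — close enough.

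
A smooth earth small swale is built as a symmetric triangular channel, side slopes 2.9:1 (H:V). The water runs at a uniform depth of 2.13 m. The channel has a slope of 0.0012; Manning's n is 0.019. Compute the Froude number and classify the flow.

subcritical

For a triangular section with side slope z = 2.9: A = zy² = 2.9×2.13² = 13.16 m²; P = 2y√(1+z²) = 2×2.13×3.068 = 13.07 m.
Hydraulic radius R = A/P = 13.16/13.07 = 1.007 m.
V = (1/n) R^(2/3) √S = (1/0.019) × 1.007^(2/3) × √0.0012 = 1.831 m/s. Hydraulic depth D_h = A/T = 13.16/12.35 = 1.065 m.
Froude number Fr = V/√(g·D_h) = 1.831/√(9.81×1.065) = 0.567, which is less than 1, so the flow is subcritical.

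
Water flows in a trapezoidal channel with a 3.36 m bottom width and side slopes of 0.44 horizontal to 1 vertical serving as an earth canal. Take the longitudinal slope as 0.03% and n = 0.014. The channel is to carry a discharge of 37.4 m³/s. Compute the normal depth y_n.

Manning's equation rearranged: A R^(2/3) = nQ / (1·√S) = 0.014 × 37.4 / (√0.0003) = 30.23.
Trying y = 4.86 m: A R^(2/3) = 41.16 — too large.
Trying y = 3.43 m: A R^(2/3) = 22.26 — too small.
Trying y = 4.09 m: A R^(2/3) = 30.25 — matches.

y_n = 4.09 m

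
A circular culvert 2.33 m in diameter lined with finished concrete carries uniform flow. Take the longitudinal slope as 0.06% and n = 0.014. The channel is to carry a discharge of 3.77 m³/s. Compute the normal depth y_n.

y_n = 1.47 m

Manning's equation rearranged: A R^(2/3) = nQ / (1·√S) = 0.014 × 3.77 / (√0.0006) = 2.155.
Try y = 1.66 m: A R^(2/3) = 2.547 — too large.
Try y = 1.13 m: A R^(2/3) = 1.411 — too small.
Try y = 1.47 m: A R^(2/3) = 2.154 — close enough.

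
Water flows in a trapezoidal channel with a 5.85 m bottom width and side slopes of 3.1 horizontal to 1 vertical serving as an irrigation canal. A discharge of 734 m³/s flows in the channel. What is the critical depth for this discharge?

y_c = 5.62 m

At critical depth, Q² T / (g A³) = 1, i.e. A³/T = Q²/g = 734²/9.81 = 54920.
Try y = 6.62 m: A³/T = 113500 — too large.
Try y = 5.62 m: A³/T = 54980 — ≈ 54920.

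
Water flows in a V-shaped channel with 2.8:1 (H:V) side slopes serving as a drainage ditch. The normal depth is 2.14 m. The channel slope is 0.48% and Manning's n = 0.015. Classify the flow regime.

supercritical

For a triangular section with side slope z = 2.8: A = zy² = 2.8×2.14² = 12.82 m²; P = 2y√(1+z²) = 2×2.14×2.973 = 12.73 m.
Hydraulic radius R = A/P = 12.82/12.73 = 1.008 m.
V = (1/n) R^(2/3) √S = (1/0.015) × 1.008^(2/3) × √0.0048 = 4.642 m/s. Hydraulic depth D_h = A/T = 12.82/11.98 = 1.07 m.
Froude number Fr = V/√(g·D_h) = 4.642/√(9.81×1.07) = 1.43, which is greater than 1, so the flow is supercritical.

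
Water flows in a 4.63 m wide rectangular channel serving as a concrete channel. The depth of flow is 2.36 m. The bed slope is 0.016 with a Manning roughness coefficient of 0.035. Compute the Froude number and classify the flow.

Flow area A = b·y = 4.63 × 2.36 = 10.93 m². Wetted perimeter P = b + 2y = 4.63 + 2×2.36 = 9.35 m.
Hydraulic radius R = A/P = 10.93/9.35 = 1.169 m.
V = (1/n) R^(2/3) √S = (1/0.035) × 1.169^(2/3) × √0.016 = 4.01 m/s. Hydraulic depth D_h = A/T = 10.93/4.63 = 2.36 m.
Froude number Fr = V/√(g·D_h) = 4.01/√(9.81×2.36) = 0.833, which is less than 1, so the flow is subcritical.

subcritical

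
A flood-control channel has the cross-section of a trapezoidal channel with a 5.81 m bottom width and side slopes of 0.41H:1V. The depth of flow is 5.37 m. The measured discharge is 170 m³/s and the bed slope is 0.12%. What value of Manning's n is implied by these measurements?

n = 0.016

With bottom width b = 5.81 m and side slope z = 0.41: A = (b + zy)y = (5.81 + 0.41×5.37)×5.37 = 43.02 m²; P = b + 2y√(1+z²) = 5.81 + 2×5.37×1.081 = 17.42 m.
Hydraulic radius R = A/P = 43.02/17.42 = 2.47 m.
Rearranging Manning's equation: n = (1/Q) A R^(2/3) S^(1/2) = (1/170) × 43.02 × 2.47^(2/3) × √0.0012 = 0.016.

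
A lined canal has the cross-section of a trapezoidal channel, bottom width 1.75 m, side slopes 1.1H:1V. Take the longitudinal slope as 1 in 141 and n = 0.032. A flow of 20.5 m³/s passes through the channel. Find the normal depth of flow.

y_n = 1.97 m

Manning's equation rearranged: A R^(2/3) = nQ / (1·√S) = 0.032 × 20.5 / (√0.007092) = 7.79.
Try y = 1.75 m: A R^(2/3) = 6.105 — too small.
Try y = 2.27 m: A R^(2/3) = 10.49 — too large.
Try y = 1.97 m: A R^(2/3) = 7.79 — matches.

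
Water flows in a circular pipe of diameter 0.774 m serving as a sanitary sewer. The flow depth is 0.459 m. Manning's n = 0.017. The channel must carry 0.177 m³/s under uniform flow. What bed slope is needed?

For a circular section of diameter D = 0.774 m at depth y = 0.459 m, the central angle is θ = 2 arccos(1 − 2y/D) = 3.516 rad. Then A = (D²/8)(θ − sin θ) = 0.2907 m² and P = Dθ/2 = 1.361 m.
Hydraulic radius R = A/P = 0.2907/1.361 = 0.2136 m.
From Manning's equation, S = [nQ / (1 A R^(2/3))]² = [0.017 × 0.177 / (1 × 0.2907 × 0.2136^(2/3))]² = 0.000839.

S = 0.000839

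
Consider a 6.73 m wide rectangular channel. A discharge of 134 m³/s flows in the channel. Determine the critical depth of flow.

For a rectangular channel, critical depth y_c = (q²/g)^(1/3) where q = Q/b = 134/6.73 = 19.91 m²/s.
So y_c = (19.91²/9.81)^(1/3) = 3.43 m.

y_c = 3.43 m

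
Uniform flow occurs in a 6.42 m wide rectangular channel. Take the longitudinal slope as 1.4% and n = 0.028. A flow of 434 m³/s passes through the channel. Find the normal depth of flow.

y_n = 9.01 m

Manning's equation rearranged: A R^(2/3) = nQ / (1·√S) = 0.028 × 434 / (√0.014) = 102.7.
Trying y = 6.82 m: A R^(2/3) = 73.67 — short.
Trying y = 10.1 m: A R^(2/3) = 117.4 — over.
Trying y = 9.01 m: A R^(2/3) = 102.7 — ≈ 102.7.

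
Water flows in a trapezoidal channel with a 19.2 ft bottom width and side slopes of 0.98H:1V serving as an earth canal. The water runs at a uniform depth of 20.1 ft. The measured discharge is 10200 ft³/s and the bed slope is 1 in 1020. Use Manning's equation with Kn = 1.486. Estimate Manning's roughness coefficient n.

With bottom width b = 19.2 ft and side slope z = 0.98: A = (b + zy)y = (19.2 + 0.98×20.1)×20.1 = 781.8 ft²; P = b + 2y√(1+z²) = 19.2 + 2×20.1×1.4 = 75.49 ft.
Hydraulic radius R = A/P = 781.8/75.49 = 10.36 ft.
Rearranging Manning's equation: n = (1.486/Q) A R^(2/3) S^(1/2) = (1.486/10200) × 781.8 × 10.36^(2/3) × √0.0009804 = 0.0169.

n = 0.0169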